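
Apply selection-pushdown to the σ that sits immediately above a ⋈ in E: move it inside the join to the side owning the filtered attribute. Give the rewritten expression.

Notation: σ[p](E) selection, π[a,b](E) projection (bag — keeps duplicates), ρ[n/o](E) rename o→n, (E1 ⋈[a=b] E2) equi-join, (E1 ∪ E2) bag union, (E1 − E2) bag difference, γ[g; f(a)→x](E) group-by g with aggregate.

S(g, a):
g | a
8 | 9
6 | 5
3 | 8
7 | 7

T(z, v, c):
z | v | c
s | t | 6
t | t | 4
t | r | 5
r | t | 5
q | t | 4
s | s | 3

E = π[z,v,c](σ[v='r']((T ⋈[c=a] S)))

σ filters on v, owned by the left side.
E' = π[z,v,c]((σ[v='r'](T) ⋈[c=a] S))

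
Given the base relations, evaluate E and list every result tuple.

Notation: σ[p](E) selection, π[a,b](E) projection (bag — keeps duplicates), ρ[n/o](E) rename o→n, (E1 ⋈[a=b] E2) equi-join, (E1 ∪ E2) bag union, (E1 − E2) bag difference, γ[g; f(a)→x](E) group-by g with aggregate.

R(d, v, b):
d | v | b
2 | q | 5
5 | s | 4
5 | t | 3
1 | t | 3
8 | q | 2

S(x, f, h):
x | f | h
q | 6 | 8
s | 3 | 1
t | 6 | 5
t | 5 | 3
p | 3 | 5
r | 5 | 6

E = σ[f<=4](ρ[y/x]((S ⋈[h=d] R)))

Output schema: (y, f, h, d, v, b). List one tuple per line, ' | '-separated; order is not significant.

Row counts bottom-up:
  S → 6
  R → 5
  (S ⋈[h=d] R) → 6
  ρ[y/x]((S ⋈[h=d] R)) → 6
  σ[f<=4](ρ[y/x]((S ⋈[h=d] R))) → 3

== RESULT ==
y | f | h | d | v | b
p | 3 | 5 | 5 | s | 4
p | 3 | 5 | 5 | t | 3
s | 3 | 1 | 1 | t | 3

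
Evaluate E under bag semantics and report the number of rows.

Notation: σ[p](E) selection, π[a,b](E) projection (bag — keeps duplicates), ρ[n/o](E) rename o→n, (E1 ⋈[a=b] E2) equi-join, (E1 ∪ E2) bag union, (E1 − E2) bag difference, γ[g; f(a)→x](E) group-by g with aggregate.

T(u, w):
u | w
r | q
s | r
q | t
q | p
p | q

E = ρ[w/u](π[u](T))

Stepwise |·|:
  T → 5
  π[u](T) → 5
  ρ[w/u](π[u](T)) → 5

|E| = 5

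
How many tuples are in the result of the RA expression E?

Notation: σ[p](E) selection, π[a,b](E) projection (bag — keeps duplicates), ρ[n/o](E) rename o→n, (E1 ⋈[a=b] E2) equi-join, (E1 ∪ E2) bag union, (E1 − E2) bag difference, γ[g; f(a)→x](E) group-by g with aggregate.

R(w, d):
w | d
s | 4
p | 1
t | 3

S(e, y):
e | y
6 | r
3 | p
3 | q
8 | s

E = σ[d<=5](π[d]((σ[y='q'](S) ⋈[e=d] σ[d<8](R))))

Row counts bottom-up:
  S → 4
  σ[y='q'](S) → 1
  R → 3
  σ[d<8](R) → 3
  (σ[y='q'](S) ⋈[e=d] σ[d<8](R)) → 1
  π[d]((σ[y='q'](S) ⋈[e=d] σ[d<8](R))) → 1
  σ[d<=5](π[d]((σ[y='q'](S) ⋈[e=d] σ[d<8](R)))) → 1

|E| = 1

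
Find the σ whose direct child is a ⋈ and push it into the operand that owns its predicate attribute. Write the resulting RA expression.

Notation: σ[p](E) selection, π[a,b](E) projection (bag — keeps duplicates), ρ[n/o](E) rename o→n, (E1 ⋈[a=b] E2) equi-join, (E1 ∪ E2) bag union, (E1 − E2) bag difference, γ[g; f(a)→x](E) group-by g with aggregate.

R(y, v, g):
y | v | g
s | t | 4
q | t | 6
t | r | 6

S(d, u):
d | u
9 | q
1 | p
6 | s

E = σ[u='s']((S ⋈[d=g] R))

σ filters on u, owned by the left side.
E' = (σ[u='s'](S) ⋈[d=g] R)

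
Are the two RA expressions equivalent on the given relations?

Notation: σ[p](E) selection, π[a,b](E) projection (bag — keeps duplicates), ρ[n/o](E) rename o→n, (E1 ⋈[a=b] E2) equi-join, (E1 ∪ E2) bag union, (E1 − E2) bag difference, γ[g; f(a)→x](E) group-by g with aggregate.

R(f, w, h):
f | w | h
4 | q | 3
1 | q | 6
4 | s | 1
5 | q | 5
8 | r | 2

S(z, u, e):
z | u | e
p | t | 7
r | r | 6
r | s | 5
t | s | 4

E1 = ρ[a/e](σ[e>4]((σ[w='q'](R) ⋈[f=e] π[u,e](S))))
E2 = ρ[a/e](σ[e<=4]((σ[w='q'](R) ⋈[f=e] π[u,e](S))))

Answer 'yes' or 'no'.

E1 row counts bottom-up:
  R → 5
  σ[w='q'](R) → 3
  S → 4
  π[u,e](S) → 4
  (σ[w='q'](R) ⋈[f=e] π[u,e](S)) → 2
  σ[e>4]((σ[w='q'](R) ⋈[f=e] π[u,e](S))) → 1
  ρ[a/e](σ[e>4]((σ[w='q'](R) ⋈[f=e] π[u,e](S)))) → 1
E2 row counts bottom-up:
  R → 5
  σ[w='q'](R) → 3
  S → 4
  π[u,e](S) → 4
  (σ[w='q'](R) ⋈[f=e] π[u,e](S)) → 2
  σ[e<=4]((σ[w='q'](R) ⋈[f=e] π[u,e](S))) → 1
  ρ[a/e](σ[e<=4]((σ[w='q'](R) ⋈[f=e] π[u,e](S)))) → 1

E1 result:
f | w | h | u | a
5 | q | 5 | s | 5
E2 result:
f | w | h | u | a
4 | q | 3 | s | 4
Witness: (4, 'q', 3, 's', 4) appears 0× in E1 but 1× in E2.

no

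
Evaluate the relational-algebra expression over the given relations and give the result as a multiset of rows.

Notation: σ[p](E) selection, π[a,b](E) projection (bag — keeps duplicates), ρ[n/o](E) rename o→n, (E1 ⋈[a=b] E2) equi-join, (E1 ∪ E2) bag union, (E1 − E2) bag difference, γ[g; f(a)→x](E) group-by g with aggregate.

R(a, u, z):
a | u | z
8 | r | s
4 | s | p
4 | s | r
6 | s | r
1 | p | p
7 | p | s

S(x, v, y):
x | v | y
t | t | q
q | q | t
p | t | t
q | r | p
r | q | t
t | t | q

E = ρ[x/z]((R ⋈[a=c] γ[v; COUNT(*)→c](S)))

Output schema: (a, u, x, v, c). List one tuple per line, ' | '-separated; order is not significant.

Row counts bottom-up:
  R → 6
  S → 6
  γ[v; COUNT(*)→c](S) → 3
  (R ⋈[a=c] γ[v; COUNT(*)→c](S)) → 1
  ρ[x/z]((R ⋈[a=c] γ[v; COUNT(*)→c](S))) → 1

== RESULT ==
a | u | x | v | c
1 | p | p | r | 1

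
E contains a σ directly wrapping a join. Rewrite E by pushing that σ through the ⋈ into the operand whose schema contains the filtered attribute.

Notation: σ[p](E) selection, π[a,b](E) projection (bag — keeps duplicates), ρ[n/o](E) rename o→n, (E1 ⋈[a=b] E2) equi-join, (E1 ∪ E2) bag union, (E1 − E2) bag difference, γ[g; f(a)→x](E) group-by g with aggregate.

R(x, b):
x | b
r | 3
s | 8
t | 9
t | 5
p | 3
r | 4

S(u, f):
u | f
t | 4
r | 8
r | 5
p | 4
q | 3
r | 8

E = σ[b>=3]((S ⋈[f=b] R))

σ filters on b, owned by the right side.
E' = (S ⋈[f=b] σ[b>=3](R))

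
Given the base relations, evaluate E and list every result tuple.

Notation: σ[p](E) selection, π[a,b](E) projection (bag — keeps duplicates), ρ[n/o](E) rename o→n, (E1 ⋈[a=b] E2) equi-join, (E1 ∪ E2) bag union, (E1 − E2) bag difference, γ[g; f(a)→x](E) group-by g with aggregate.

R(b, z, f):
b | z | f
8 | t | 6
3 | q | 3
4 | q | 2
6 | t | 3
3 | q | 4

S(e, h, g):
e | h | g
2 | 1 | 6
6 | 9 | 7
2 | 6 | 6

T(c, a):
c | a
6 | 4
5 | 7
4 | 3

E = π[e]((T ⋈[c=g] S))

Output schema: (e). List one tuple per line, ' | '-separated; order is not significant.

Row counts bottom-up:
  T → 3
  S → 3
  (T ⋈[c=g] S) → 2
  π[e]((T ⋈[c=g] S)) → 2

== RESULT ==
e
2
2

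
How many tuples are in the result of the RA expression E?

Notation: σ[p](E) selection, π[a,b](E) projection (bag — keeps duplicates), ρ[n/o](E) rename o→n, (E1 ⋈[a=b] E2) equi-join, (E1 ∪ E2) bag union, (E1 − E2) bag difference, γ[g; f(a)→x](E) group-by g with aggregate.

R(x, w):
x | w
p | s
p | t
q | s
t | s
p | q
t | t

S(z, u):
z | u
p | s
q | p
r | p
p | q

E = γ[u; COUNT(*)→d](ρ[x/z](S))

Row counts bottom-up:
  S → 4
  ρ[x/z](S) → 4
  γ[u; COUNT(*)→d](ρ[x/z](S)) → 3

|E| = 3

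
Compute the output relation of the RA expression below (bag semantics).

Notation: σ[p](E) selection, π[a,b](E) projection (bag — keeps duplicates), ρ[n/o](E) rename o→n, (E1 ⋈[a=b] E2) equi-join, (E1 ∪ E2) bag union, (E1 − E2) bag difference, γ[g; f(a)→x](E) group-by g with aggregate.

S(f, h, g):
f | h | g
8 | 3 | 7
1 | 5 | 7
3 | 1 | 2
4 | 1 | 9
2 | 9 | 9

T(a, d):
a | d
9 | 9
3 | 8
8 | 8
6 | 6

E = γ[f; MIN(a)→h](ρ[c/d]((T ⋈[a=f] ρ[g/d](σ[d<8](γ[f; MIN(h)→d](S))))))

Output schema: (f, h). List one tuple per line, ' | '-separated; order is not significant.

Row counts bottom-up:
  T → 4
  S → 5
  γ[f; MIN(h)→d](S) → 5
  σ[d<8](γ[f; MIN(h)→d](S)) → 4
  ρ[g/d](σ[d<8](γ[f; MIN(h)→d](S))) → 4
  (T ⋈[a=f] ρ[g/d](σ[d<8](γ[f; MIN(h)→d](S)))) → 2
  ρ[c/d]((T ⋈[a=f] ρ[g/d](σ[d<8](γ[f; MIN(h)→d](S))))) → 2
  γ[f; MIN(a)→h](ρ[c/d]((T ⋈[a=f] ρ[g/d](σ[d<8](γ[f; MIN(h)→d](S)))))) → 2

== RESULT ==
f | h
3 | 3
8 | 8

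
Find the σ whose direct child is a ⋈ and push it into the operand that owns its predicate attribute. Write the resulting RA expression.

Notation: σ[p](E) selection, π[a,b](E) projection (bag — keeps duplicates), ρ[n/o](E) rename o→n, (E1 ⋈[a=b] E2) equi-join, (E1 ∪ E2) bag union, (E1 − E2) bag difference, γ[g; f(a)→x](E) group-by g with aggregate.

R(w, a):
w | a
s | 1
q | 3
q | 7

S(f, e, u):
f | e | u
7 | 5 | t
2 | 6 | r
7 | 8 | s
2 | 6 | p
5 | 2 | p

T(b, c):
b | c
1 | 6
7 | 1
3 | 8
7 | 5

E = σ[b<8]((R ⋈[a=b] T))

σ filters on b, owned by the right side.
E' = (R ⋈[a=b] σ[b<8](T))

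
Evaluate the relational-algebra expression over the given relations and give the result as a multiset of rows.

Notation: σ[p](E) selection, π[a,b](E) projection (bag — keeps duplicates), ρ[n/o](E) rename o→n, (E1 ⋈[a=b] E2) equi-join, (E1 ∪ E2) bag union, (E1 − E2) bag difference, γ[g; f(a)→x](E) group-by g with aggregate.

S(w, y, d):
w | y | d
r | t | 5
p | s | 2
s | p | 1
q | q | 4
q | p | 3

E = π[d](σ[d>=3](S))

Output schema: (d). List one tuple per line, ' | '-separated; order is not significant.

Row counts bottom-up:
  S → 5
  σ[d>=3](S) → 3
  π[d](σ[d>=3](S)) → 3

== RESULT ==
d
3
4
5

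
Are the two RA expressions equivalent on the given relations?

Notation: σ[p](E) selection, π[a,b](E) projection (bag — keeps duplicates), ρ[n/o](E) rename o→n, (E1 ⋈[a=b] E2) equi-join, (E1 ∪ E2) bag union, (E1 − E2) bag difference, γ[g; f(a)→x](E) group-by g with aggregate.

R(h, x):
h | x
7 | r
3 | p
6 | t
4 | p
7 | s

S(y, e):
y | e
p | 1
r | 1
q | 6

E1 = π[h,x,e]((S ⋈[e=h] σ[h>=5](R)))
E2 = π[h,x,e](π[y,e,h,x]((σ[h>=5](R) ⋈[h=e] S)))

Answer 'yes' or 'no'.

E1 subexpression sizes:
  S → 3
  R → 5
  σ[h>=5](R) → 3
  (S ⋈[e=h] σ[h>=5](R)) → 1
  π[h,x,e]((S ⋈[e=h] σ[h>=5](R))) → 1
E2 subexpression sizes:
  R → 5
  σ[h>=5](R) → 3
  S → 3
  (σ[h>=5](R) ⋈[h=e] S) → 1
  π[y,e,h,x]((σ[h>=5](R) ⋈[h=e] S)) → 1
  π[h,x,e](π[y,e,h,x]((σ[h>=5](R) ⋈[h=e] S))) → 1

E1 and E2 produce the same multiset:
h | x | e
6 | t | 6

yes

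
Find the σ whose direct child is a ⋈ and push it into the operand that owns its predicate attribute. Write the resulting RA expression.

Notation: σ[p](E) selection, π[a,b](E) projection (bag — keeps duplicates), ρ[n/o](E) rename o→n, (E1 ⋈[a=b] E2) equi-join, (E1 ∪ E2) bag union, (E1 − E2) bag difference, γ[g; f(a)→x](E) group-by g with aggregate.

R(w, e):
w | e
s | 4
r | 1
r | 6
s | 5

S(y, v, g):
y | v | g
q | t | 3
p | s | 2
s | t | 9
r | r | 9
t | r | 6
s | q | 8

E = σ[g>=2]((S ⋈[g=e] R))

σ filters on g, owned by the left side.
E' = (σ[g>=2](S) ⋈[g=e] R)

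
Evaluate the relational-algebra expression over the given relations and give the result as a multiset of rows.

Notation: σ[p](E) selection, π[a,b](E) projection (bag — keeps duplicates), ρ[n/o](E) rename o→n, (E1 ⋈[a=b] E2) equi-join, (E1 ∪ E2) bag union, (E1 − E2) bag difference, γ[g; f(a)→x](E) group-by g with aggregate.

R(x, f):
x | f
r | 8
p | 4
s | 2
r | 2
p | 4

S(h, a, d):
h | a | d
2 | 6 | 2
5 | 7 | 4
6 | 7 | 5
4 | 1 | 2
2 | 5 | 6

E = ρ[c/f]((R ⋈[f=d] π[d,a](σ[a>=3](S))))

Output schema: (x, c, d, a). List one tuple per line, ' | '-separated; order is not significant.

Row counts bottom-up:
  R → 5
  S → 5
  σ[a>=3](S) → 4
  π[d,a](σ[a>=3](S)) → 4
  (R ⋈[f=d] π[d,a](σ[a>=3](S))) → 4
  ρ[c/f]((R ⋈[f=d] π[d,a](σ[a>=3](S)))) → 4

== RESULT ==
x | c | d | a
p | 4 | 4 | 7
p | 4 | 4 | 7
r | 2 | 2 | 6
s | 2 | 2 | 6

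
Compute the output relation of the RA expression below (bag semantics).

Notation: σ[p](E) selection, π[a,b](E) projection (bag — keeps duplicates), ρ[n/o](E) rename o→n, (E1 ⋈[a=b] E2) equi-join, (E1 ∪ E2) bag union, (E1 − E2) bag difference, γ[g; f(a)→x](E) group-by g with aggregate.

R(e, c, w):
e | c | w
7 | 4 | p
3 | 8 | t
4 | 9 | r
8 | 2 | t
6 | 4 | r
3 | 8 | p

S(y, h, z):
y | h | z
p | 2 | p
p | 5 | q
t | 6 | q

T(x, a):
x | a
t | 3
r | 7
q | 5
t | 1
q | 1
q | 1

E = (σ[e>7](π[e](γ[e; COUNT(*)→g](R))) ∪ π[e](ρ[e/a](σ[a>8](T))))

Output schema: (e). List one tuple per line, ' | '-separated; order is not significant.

Per-node cardinality:
  R → 6
  γ[e; COUNT(*)→g](R) → 5
  π[e](γ[e; COUNT(*)→g](R)) → 5
  σ[e>7](π[e](γ[e; COUNT(*)→g](R))) → 1
  T → 6
  σ[a>8](T) → 0
  ρ[e/a](σ[a>8](T)) → 0
  π[e](ρ[e/a](σ[a>8](T))) → 0
  (σ[e>7](π[e](γ[e; COUNT(*)→g](R))) ∪ π[e](ρ[e/a](σ[a>8](T)))) → 1

== RESULT ==
e
8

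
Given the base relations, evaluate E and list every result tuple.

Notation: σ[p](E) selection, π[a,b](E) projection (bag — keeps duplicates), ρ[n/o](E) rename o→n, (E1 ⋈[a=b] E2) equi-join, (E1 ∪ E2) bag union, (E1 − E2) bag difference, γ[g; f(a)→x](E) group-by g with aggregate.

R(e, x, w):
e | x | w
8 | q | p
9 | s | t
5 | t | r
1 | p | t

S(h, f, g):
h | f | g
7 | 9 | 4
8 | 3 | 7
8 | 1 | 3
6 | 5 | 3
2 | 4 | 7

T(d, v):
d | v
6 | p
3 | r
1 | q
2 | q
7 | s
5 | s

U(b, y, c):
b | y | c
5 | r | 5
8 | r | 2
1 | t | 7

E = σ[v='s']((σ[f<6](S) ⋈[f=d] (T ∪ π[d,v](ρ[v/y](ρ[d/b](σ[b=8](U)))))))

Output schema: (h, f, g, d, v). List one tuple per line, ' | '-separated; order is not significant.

Subexpression sizes:
  S → 5
  σ[f<6](S) → 4
  T → 6
  U → 3
  σ[b=8](U) → 1
  ρ[d/b](σ[b=8](U)) → 1
  ρ[v/y](ρ[d/b](σ[b=8](U))) → 1
  π[d,v](ρ[v/y](ρ[d/b](σ[b=8](U)))) → 1
  (T ∪ π[d,v](ρ[v/y](ρ[d/b](σ[b=8](U))))) → 7
  (σ[f<6](S) ⋈[f=d] (T ∪ π[d,v](ρ[v/y](ρ[d/b](σ[b=8](U)))))) → 3
  σ[v='s']((σ[f<6](S) ⋈[f=d] (T ∪ π[d,v](ρ[v/y](ρ[d/b](σ[b=8](U))))))) → 1

== RESULT ==
h | f | g | d | v
6 | 5 | 3 | 5 | s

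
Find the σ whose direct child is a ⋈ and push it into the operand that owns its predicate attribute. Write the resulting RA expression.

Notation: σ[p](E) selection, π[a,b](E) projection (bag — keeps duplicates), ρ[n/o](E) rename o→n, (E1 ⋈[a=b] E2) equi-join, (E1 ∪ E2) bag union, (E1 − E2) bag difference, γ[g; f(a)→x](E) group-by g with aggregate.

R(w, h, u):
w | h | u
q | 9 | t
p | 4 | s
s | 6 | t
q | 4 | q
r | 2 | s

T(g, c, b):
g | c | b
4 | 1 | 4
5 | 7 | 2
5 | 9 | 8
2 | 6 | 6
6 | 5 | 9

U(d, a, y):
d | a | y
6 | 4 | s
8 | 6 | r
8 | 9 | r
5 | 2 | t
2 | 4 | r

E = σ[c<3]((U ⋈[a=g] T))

σ filters on c, owned by the right side.
E' = (U ⋈[a=g] σ[c<3](T))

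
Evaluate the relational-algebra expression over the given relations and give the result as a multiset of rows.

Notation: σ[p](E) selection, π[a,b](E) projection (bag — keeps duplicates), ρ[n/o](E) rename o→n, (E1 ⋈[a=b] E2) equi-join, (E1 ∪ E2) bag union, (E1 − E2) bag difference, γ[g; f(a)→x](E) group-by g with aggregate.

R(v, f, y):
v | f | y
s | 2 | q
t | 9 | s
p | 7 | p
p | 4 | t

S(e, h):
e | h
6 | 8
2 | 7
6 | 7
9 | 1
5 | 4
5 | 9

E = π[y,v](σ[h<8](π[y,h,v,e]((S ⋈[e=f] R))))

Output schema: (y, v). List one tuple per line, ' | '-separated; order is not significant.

Subexpression sizes:
  S → 6
  R → 4
  (S ⋈[e=f] R) → 2
  π[y,h,v,e]((S ⋈[e=f] R)) → 2
  σ[h<8](π[y,h,v,e]((S ⋈[e=f] R))) → 2
  π[y,v](σ[h<8](π[y,h,v,e]((S ⋈[e=f] R)))) → 2

== RESULT ==
y | v
q | s
s | t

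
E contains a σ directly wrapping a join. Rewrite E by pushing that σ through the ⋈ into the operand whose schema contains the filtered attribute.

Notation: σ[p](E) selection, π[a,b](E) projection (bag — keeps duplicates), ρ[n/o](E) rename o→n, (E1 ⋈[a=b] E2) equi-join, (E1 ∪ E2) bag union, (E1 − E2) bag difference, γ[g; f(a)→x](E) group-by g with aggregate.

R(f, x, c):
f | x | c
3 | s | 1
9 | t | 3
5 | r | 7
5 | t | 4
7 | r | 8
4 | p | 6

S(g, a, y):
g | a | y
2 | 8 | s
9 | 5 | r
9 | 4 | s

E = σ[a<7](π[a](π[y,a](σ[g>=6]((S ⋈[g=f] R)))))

σ filters on g, owned by the left side.
E' = σ[a<7](π[a](π[y,a]((σ[g>=6](S) ⋈[g=f] R))))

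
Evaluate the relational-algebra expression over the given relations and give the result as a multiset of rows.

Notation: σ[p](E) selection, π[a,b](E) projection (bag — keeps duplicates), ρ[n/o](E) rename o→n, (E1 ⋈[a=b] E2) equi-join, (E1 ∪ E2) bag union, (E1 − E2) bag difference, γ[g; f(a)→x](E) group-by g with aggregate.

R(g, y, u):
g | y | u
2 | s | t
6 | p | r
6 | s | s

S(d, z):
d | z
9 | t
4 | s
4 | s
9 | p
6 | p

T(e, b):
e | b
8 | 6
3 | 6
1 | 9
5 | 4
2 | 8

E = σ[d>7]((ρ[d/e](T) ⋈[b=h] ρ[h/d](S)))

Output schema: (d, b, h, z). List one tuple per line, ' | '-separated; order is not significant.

Subexpression sizes:
  T → 5
  ρ[d/e](T) → 5
  S → 5
  ρ[h/d](S) → 5
  (ρ[d/e](T) ⋈[b=h] ρ[h/d](S)) → 6
  σ[d>7]((ρ[d/e](T) ⋈[b=h] ρ[h/d](S))) → 1

== RESULT ==
d | b | h | z
8 | 6 | 6 | p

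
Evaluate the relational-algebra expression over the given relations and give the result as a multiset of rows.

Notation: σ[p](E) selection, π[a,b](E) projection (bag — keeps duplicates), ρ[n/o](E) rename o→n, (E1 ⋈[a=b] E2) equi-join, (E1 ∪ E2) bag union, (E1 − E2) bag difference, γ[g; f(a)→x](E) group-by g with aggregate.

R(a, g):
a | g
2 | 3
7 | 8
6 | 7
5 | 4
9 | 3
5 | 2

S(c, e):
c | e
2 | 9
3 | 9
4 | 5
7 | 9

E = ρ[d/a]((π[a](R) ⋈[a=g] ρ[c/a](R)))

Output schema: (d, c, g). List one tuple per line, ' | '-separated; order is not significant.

Stepwise |·|:
  R → 6
  π[a](R) → 6
  R → 6
  ρ[c/a](R) → 6
  (π[a](R) ⋈[a=g] ρ[c/a](R)) → 2
  ρ[d/a]((π[a](R) ⋈[a=g] ρ[c/a](R))) → 2

== RESULT ==
d | c | g
2 | 5 | 2
7 | 6 | 7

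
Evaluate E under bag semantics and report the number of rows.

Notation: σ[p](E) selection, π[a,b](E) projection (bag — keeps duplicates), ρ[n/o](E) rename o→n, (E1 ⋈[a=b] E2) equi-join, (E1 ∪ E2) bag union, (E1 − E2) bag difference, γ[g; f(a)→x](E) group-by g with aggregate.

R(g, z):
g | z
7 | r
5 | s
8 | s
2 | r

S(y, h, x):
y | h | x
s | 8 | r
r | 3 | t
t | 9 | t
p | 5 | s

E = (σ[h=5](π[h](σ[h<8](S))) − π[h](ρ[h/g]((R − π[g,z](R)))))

Subexpression sizes:
  S → 4
  σ[h<8](S) → 2
  π[h](σ[h<8](S)) → 2
  σ[h=5](π[h](σ[h<8](S))) → 1
  R → 4
  R → 4
  π[g,z](R) → 4
  (R − π[g,z](R)) → 0
  ρ[h/g]((R − π[g,z](R))) → 0
  π[h](ρ[h/g]((R − π[g,z](R)))) → 0
  (σ[h=5](π[h](σ[h<8](S))) − π[h](ρ[h/g]((R − π[g,z](R))))) → 1

|E| = 1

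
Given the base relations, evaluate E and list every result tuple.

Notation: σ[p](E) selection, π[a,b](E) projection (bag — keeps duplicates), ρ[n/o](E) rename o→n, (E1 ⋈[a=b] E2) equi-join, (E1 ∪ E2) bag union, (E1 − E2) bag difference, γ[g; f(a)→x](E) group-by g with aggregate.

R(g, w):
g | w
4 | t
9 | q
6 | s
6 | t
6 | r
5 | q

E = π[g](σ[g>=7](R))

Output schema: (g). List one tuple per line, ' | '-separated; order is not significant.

Per-node cardinality:
  R → 6
  σ[g>=7](R) → 1
  π[g](σ[g>=7](R)) → 1

== RESULT ==
g
9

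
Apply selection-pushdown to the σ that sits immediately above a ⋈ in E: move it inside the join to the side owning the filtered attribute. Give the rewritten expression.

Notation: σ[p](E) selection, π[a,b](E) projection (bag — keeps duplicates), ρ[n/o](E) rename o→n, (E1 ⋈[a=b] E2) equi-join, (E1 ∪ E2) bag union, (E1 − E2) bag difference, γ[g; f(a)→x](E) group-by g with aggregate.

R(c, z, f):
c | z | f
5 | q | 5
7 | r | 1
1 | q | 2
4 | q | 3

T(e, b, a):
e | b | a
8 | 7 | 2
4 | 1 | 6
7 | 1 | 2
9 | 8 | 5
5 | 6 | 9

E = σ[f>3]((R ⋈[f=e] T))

σ filters on f, owned by the left side.
E' = (σ[f>3](R) ⋈[f=e] T)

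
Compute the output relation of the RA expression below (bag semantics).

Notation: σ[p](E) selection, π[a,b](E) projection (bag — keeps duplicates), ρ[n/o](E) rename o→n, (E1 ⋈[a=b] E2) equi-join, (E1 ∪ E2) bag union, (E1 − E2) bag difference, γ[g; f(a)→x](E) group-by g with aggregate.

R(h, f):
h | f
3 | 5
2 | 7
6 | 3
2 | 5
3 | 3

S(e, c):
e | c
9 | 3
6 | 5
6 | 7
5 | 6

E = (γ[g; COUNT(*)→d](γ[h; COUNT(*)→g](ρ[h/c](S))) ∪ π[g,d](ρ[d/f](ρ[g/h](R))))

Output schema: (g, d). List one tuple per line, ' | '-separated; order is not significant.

Per-node cardinality:
  S → 4
  ρ[h/c](S) → 4
  γ[h; COUNT(*)→g](ρ[h/c](S)) → 4
  γ[g; COUNT(*)→d](γ[h; COUNT(*)→g](ρ[h/c](S))) → 1
  R → 5
  ρ[g/h](R) → 5
  ρ[d/f](ρ[g/h](R)) → 5
  π[g,d](ρ[d/f](ρ[g/h](R))) → 5
  (γ[g; COUNT(*)→d](γ[h; COUNT(*)→g](ρ[h/c](S))) ∪ π[g,d](ρ[d/f](ρ[g/h](R)))) → 6

== RESULT ==
g | d
1 | 4
2 | 5
2 | 7
3 | 3
3 | 5
6 | 3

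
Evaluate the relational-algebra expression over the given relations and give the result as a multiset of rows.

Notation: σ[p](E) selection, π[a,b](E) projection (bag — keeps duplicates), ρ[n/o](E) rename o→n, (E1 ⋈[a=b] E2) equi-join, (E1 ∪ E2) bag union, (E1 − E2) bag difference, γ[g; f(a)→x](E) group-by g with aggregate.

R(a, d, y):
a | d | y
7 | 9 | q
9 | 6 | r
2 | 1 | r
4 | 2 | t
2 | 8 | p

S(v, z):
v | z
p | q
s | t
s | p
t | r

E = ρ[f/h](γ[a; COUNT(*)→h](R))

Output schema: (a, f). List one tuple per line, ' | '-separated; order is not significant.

Stepwise |·|:
  R → 5
  γ[a; COUNT(*)→h](R) → 4
  ρ[f/h](γ[a; COUNT(*)→h](R)) → 4

== RESULT ==
a | f
2 | 2
4 | 1
7 | 1
9 | 1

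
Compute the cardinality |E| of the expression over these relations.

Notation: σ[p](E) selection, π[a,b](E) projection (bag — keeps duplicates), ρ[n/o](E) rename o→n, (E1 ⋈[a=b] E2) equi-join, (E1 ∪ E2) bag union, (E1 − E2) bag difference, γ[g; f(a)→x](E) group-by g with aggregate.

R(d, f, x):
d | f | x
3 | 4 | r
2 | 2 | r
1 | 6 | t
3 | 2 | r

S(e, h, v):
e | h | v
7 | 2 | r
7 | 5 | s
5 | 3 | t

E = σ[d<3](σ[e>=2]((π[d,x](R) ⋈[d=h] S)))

Per-node cardinality:
  R → 4
  π[d,x](R) → 4
  S → 3
  (π[d,x](R) ⋈[d=h] S) → 3
  σ[e>=2]((π[d,x](R) ⋈[d=h] S)) → 3
  σ[d<3](σ[e>=2]((π[d,x](R) ⋈[d=h] S))) → 1

|E| = 1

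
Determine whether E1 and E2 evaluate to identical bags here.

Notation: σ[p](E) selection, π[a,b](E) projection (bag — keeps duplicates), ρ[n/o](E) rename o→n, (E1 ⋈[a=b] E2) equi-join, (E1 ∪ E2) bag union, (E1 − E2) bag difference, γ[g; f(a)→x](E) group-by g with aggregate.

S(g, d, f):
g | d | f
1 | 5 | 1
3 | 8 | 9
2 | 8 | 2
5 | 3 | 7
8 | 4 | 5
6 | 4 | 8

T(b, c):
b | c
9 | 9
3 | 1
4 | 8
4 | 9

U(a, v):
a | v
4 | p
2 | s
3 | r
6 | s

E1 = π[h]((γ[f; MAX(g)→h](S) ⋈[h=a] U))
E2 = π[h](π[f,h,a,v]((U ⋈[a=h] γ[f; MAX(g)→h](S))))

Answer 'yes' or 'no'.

E1 stepwise |·|:
  S → 6
  γ[f; MAX(g)→h](S) → 6
  U → 4
  (γ[f; MAX(g)→h](S) ⋈[h=a] U) → 3
  π[h]((γ[f; MAX(g)→h](S) ⋈[h=a] U)) → 3
E2 stepwise |·|:
  U → 4
  S → 6
  γ[f; MAX(g)→h](S) → 6
  (U ⋈[a=h] γ[f; MAX(g)→h](S)) → 3
  π[f,h,a,v]((U ⋈[a=h] γ[f; MAX(g)→h](S))) → 3
  π[h](π[f,h,a,v]((U ⋈[a=h] γ[f; MAX(g)→h](S)))) → 3

E1 and E2 produce the same multiset:
h
2
3
6

yes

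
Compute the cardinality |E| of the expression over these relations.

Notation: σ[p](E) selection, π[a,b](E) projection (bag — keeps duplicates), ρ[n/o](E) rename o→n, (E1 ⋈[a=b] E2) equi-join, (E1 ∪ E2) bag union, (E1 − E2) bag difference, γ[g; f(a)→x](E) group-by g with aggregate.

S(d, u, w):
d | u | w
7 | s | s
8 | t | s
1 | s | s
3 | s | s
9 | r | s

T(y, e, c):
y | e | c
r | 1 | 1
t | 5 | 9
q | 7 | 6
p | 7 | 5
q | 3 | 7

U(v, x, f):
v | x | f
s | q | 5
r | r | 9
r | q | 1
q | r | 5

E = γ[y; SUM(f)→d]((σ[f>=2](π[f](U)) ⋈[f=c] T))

Per-node cardinality:
  U → 4
  π[f](U) → 4
  σ[f>=2](π[f](U)) → 3
  T → 5
  (σ[f>=2](π[f](U)) ⋈[f=c] T) → 3
  γ[y; SUM(f)→d]((σ[f>=2](π[f](U)) ⋈[f=c] T)) → 2

|E| = 2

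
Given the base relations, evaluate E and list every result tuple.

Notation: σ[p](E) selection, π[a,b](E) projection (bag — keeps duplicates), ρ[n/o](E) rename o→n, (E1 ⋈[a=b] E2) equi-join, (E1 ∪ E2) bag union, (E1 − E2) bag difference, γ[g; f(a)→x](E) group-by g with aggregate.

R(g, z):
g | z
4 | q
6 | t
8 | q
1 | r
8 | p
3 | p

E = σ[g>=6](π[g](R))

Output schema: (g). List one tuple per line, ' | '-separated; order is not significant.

Stepwise |·|:
  R → 6
  π[g](R) → 6
  σ[g>=6](π[g](R)) → 3

== RESULT ==
g
6
8
8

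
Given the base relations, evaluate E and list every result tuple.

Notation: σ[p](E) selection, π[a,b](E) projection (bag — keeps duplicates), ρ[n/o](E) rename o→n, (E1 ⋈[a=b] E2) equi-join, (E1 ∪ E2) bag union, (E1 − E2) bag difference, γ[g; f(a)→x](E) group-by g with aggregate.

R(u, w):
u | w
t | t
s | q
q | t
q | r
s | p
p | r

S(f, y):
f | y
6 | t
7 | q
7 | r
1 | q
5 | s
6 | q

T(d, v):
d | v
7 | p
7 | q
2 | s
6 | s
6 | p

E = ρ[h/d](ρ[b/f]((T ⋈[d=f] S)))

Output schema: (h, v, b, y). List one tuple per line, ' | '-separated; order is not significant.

Subexpression sizes:
  T → 5
  S → 6
  (T ⋈[d=f] S) → 8
  ρ[b/f]((T ⋈[d=f] S)) → 8
  ρ[h/d](ρ[b/f]((T ⋈[d=f] S))) → 8

== RESULT ==
h | v | b | y
6 | p | 6 | q
6 | p | 6 | t
6 | s | 6 | q
6 | s | 6 | t
7 | p | 7 | q
7 | p | 7 | r
7 | q | 7 | q
7 | q | 7 | r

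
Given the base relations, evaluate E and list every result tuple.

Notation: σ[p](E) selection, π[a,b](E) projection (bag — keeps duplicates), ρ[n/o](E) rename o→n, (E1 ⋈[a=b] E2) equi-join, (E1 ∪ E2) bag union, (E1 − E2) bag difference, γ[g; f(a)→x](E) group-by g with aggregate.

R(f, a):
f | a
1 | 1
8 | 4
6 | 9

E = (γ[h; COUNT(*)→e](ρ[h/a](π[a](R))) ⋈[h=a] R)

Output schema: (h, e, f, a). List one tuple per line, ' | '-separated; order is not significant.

Row counts bottom-up:
  R → 3
  π[a](R) → 3
  ρ[h/a](π[a](R)) → 3
  γ[h; COUNT(*)→e](ρ[h/a](π[a](R))) → 3
  R → 3
  (γ[h; COUNT(*)→e](ρ[h/a](π[a](R))) ⋈[h=a] R) → 3

== RESULT ==
h | e | f | a
1 | 1 | 1 | 1
4 | 1 | 8 | 4
9 | 1 | 6 | 9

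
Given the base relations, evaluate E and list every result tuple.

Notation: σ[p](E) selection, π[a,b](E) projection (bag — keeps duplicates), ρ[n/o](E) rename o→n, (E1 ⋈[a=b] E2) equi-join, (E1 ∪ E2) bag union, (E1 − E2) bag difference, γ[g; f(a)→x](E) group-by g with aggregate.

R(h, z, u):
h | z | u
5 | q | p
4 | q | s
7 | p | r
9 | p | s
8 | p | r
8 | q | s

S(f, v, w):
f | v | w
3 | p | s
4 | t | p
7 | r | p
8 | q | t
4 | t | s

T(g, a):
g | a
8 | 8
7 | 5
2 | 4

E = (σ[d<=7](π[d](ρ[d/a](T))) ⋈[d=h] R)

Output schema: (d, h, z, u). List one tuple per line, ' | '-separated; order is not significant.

Stepwise |·|:
  T → 3
  ρ[d/a](T) → 3
  π[d](ρ[d/a](T)) → 3
  σ[d<=7](π[d](ρ[d/a](T))) → 2
  R → 6
  (σ[d<=7](π[d](ρ[d/a](T))) ⋈[d=h] R) → 2

== RESULT ==
d | h | z | u
4 | 4 | q | s
5 | 5 | q | p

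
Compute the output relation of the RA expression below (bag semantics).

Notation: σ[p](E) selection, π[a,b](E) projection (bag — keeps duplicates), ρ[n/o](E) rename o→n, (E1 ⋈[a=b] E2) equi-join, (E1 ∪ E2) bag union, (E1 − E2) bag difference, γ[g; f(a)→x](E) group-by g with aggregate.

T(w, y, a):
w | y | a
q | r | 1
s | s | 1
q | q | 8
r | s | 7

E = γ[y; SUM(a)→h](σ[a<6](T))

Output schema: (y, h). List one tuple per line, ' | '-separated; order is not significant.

Stepwise |·|:
  T → 4
  σ[a<6](T) → 2
  γ[y; SUM(a)→h](σ[a<6](T)) → 2

== RESULT ==
y | h
r | 1
s | 1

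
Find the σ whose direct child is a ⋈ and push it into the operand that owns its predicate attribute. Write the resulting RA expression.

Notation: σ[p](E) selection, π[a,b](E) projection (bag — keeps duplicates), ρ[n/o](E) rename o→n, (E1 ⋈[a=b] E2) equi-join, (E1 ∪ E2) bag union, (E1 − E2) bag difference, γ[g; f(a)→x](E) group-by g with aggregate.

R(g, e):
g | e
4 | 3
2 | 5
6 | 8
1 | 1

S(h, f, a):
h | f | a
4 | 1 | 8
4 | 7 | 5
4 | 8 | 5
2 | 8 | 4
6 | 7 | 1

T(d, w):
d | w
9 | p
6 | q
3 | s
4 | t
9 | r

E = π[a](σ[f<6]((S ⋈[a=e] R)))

σ filters on f, owned by the left side.
E' = π[a]((σ[f<6](S) ⋈[a=e] R))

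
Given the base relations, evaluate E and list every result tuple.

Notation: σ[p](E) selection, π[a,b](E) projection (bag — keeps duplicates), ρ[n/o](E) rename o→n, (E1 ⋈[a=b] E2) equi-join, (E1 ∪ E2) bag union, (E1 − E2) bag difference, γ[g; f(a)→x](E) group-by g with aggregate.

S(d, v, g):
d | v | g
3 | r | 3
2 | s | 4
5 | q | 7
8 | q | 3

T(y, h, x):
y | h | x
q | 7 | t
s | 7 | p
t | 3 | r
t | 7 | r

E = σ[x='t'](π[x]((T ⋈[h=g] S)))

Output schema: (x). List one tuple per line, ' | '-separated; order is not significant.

Row counts bottom-up:
  T → 4
  S → 4
  (T ⋈[h=g] S) → 5
  π[x]((T ⋈[h=g] S)) → 5
  σ[x='t'](π[x]((T ⋈[h=g] S))) → 1

== RESULT ==
x
t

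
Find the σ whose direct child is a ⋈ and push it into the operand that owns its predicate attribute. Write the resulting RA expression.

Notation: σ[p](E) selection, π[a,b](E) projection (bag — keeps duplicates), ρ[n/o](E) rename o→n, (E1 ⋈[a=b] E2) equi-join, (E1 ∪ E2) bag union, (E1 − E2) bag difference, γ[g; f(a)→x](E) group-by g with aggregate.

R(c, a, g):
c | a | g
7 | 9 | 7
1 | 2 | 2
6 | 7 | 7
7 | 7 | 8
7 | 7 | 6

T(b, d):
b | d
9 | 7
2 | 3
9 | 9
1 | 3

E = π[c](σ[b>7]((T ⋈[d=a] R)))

σ filters on b, owned by the left side.
E' = π[c]((σ[b>7](T) ⋈[d=a] R))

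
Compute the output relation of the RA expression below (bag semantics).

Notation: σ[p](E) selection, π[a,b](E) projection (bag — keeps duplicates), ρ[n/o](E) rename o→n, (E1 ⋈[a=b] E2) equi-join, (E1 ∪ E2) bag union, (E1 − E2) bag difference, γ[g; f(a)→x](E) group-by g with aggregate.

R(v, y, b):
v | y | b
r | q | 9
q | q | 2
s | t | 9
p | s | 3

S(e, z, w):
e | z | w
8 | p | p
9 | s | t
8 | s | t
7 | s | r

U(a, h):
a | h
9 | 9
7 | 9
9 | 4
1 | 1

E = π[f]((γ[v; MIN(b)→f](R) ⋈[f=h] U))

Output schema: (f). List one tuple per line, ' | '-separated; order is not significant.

Stepwise |·|:
  R → 4
  γ[v; MIN(b)→f](R) → 4
  U → 4
  (γ[v; MIN(b)→f](R) ⋈[f=h] U) → 4
  π[f]((γ[v; MIN(b)→f](R) ⋈[f=h] U)) → 4

== RESULT ==
f
9
9
9
9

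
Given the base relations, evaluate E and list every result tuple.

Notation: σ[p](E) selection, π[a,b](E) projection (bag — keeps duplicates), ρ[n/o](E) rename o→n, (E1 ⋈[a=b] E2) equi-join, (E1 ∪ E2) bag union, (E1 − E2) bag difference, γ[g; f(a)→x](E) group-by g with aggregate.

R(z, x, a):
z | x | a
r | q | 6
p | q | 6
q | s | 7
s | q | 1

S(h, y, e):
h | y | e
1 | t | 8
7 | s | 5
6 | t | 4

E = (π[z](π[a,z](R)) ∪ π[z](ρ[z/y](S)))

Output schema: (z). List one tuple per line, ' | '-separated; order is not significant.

Row counts bottom-up:
  R → 4
  π[a,z](R) → 4
  π[z](π[a,z](R)) → 4
  S → 3
  ρ[z/y](S) → 3
  π[z](ρ[z/y](S)) → 3
  (π[z](π[a,z](R)) ∪ π[z](ρ[z/y](S))) → 7

== RESULT ==
z
p
q
r
s
s
t
t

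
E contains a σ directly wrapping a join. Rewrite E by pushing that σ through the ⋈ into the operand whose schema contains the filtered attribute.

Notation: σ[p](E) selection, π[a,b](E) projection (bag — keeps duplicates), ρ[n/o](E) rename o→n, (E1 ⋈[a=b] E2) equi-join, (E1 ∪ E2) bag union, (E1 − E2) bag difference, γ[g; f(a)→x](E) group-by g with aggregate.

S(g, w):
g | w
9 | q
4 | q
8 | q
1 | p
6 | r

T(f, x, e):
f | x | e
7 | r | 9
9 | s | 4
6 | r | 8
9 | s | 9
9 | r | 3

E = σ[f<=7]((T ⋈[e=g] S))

σ filters on f, owned by the left side.
E' = (σ[f<=7](T) ⋈[e=g] S)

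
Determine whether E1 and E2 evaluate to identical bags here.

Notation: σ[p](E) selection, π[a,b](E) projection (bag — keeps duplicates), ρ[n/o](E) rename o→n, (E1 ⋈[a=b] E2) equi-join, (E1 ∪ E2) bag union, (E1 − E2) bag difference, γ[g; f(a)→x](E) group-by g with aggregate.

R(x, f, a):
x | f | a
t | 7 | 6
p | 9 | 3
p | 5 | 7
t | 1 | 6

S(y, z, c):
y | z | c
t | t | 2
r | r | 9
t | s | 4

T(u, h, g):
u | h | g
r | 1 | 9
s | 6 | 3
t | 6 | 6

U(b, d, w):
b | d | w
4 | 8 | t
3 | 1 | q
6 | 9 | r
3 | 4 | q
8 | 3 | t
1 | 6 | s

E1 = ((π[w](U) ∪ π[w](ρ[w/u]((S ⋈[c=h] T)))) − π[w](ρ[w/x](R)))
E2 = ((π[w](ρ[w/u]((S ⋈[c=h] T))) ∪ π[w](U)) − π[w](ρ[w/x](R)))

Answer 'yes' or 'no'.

E1 subexpression sizes:
  U → 6
  π[w](U) → 6
  S → 3
  T → 3
  (S ⋈[c=h] T) → 0
  ρ[w/u]((S ⋈[c=h] T)) → 0
  π[w](ρ[w/u]((S ⋈[c=h] T))) → 0
  (π[w](U) ∪ π[w](ρ[w/u]((S ⋈[c=h] T)))) → 6
  R → 4
  ρ[w/x](R) → 4
  π[w](ρ[w/x](R)) → 4
  ((π[w](U) ∪ π[w](ρ[w/u]((S ⋈[c=h] T)))) − π[w](ρ[w/x](R))) → 4
E2 subexpression sizes:
  S → 3
  T → 3
  (S ⋈[c=h] T) → 0
  ρ[w/u]((S ⋈[c=h] T)) → 0
  π[w](ρ[w/u]((S ⋈[c=h] T))) → 0
  U → 6
  π[w](U) → 6
  (π[w](ρ[w/u]((S ⋈[c=h] T))) ∪ π[w](U)) → 6
  R → 4
  ρ[w/x](R) → 4
  π[w](ρ[w/x](R)) → 4
  ((π[w](ρ[w/u]((S ⋈[c=h] T))) ∪ π[w](U)) − π[w](ρ[w/x](R))) → 4

E1 and E2 produce the same multiset:
w
q
q
r
s

yes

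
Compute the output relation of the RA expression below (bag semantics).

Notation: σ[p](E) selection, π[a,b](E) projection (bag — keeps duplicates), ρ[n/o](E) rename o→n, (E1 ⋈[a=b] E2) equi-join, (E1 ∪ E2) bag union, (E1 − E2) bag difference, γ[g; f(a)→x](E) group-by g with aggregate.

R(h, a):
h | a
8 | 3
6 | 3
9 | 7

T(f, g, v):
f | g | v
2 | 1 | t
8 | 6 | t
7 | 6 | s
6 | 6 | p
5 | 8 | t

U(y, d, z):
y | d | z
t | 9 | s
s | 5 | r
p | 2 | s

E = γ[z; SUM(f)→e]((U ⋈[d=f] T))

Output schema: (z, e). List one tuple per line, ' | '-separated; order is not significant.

Row counts bottom-up:
  U → 3
  T → 5
  (U ⋈[d=f] T) → 2
  γ[z; SUM(f)→e]((U ⋈[d=f] T)) → 2

== RESULT ==
z | e
r | 5
s | 2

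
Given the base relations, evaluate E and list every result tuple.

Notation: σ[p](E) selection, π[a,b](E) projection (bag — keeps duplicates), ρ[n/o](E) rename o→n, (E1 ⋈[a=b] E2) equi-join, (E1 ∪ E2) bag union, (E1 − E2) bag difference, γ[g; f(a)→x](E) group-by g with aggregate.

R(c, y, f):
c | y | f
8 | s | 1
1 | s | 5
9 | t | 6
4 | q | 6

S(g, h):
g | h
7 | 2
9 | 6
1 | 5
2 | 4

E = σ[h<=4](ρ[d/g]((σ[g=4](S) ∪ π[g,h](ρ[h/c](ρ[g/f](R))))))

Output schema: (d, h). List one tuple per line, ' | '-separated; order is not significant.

Row counts bottom-up:
  S → 4
  σ[g=4](S) → 0
  R → 4
  ρ[g/f](R) → 4
  ρ[h/c](ρ[g/f](R)) → 4
  π[g,h](ρ[h/c](ρ[g/f](R))) → 4
  (σ[g=4](S) ∪ π[g,h](ρ[h/c](ρ[g/f](R)))) → 4
  ρ[d/g]((σ[g=4](S) ∪ π[g,h](ρ[h/c](ρ[g/f](R))))) → 4
  σ[h<=4](ρ[d/g]((σ[g=4](S) ∪ π[g,h](ρ[h/c](ρ[g/f](R)))))) → 2

== RESULT ==
d | h
5 | 1
6 | 4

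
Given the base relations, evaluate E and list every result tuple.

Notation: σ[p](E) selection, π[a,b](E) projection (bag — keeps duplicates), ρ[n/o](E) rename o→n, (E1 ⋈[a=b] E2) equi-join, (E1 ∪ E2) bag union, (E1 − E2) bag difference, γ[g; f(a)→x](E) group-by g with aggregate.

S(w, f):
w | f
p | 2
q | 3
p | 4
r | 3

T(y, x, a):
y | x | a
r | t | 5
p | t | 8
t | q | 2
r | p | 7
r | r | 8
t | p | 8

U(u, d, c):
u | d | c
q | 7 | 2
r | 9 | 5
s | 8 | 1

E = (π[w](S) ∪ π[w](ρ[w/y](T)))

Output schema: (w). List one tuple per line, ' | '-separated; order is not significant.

Subexpression sizes:
  S → 4
  π[w](S) → 4
  T → 6
  ρ[w/y](T) → 6
  π[w](ρ[w/y](T)) → 6
  (π[w](S) ∪ π[w](ρ[w/y](T))) → 10

== RESULT ==
w
p
p
p
q
r
r
r
r
t
t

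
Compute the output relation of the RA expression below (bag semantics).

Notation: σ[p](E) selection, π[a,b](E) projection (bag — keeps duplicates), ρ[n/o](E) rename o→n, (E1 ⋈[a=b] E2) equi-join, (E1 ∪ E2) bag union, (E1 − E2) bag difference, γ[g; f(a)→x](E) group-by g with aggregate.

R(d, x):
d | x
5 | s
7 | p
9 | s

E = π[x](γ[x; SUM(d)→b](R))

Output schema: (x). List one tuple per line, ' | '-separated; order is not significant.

Per-node cardinality:
  R → 3
  γ[x; SUM(d)→b](R) → 2
  π[x](γ[x; SUM(d)→b](R)) → 2

== RESULT ==
x
p
s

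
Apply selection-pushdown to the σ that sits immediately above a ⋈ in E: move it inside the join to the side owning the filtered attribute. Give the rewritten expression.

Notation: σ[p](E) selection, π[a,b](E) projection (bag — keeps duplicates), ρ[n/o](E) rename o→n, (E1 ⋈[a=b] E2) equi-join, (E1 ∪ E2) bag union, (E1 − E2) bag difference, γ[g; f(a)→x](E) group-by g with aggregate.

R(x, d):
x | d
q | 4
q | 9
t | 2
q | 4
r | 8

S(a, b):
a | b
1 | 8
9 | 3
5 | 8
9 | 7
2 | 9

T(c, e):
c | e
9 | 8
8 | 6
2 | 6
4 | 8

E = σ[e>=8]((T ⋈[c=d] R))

σ filters on e, owned by the left side.
E' = (σ[e>=8](T) ⋈[c=d] R)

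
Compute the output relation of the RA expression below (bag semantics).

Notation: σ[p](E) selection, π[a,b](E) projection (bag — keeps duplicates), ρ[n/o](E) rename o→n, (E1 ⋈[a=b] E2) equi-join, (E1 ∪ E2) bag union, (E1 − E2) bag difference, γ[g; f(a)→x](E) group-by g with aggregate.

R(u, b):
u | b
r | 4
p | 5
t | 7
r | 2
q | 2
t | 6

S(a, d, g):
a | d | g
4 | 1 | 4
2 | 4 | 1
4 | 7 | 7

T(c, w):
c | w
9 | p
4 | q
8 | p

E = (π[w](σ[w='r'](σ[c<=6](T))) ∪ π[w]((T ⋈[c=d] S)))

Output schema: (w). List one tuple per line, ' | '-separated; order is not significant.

Stepwise |·|:
  T → 3
  σ[c<=6](T) → 1
  σ[w='r'](σ[c<=6](T)) → 0
  π[w](σ[w='r'](σ[c<=6](T))) → 0
  T → 3
  S → 3
  (T ⋈[c=d] S) → 1
  π[w]((T ⋈[c=d] S)) → 1
  (π[w](σ[w='r'](σ[c<=6](T))) ∪ π[w]((T ⋈[c=d] S))) → 1

== RESULT ==
w
q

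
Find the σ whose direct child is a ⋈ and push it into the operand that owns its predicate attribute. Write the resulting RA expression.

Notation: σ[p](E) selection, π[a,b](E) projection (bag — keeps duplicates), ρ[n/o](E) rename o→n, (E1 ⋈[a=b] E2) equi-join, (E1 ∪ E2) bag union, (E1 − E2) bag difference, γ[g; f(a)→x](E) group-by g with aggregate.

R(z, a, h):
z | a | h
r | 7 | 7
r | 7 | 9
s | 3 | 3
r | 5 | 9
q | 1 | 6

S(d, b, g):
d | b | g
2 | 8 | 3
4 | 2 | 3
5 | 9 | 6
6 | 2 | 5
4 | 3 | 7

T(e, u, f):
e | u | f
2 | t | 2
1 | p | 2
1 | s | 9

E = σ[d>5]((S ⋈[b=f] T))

σ filters on d, owned by the left side.
E' = (σ[d>5](S) ⋈[b=f] T)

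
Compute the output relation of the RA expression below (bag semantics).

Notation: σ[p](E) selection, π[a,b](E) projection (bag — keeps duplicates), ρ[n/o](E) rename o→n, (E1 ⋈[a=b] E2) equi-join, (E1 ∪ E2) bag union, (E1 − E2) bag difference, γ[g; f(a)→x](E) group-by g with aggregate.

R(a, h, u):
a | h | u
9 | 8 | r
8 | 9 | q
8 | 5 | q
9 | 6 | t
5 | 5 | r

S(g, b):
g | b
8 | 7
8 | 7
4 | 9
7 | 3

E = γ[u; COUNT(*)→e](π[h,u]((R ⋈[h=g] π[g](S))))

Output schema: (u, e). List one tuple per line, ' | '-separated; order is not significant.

Subexpression sizes:
  R → 5
  S → 4
  π[g](S) → 4
  (R ⋈[h=g] π[g](S)) → 2
  π[h,u]((R ⋈[h=g] π[g](S))) → 2
  γ[u; COUNT(*)→e](π[h,u]((R ⋈[h=g] π[g](S)))) → 1

== RESULT ==
u | e
r | 2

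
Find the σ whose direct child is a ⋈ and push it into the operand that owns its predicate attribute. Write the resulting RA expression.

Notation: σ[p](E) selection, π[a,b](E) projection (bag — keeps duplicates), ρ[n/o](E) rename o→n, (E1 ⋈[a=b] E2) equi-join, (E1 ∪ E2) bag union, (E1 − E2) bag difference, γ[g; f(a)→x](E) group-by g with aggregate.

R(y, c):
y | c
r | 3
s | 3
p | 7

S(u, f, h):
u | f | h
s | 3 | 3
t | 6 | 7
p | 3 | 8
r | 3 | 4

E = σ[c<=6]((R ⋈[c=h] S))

σ filters on c, owned by the left side.
E' = (σ[c<=6](R) ⋈[c=h] S)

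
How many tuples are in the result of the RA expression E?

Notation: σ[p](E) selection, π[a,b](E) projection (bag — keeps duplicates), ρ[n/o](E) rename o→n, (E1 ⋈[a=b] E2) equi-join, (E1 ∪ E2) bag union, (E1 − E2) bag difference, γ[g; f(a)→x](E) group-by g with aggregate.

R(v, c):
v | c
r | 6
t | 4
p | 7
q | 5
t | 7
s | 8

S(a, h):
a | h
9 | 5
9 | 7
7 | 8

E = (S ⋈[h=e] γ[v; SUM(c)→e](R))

Subexpression sizes:
  S → 3
  R → 6
  γ[v; SUM(c)→e](R) → 5
  (S ⋈[h=e] γ[v; SUM(c)→e](R)) → 3

|E| = 3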